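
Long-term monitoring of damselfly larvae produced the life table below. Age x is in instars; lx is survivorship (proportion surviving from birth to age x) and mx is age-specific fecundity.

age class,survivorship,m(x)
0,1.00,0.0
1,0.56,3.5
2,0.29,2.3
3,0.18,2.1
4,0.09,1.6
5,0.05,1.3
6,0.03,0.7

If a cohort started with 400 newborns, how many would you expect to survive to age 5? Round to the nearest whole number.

Expected survivors = N0 · l_5 = 400 × 0.05 = 20 → 20

20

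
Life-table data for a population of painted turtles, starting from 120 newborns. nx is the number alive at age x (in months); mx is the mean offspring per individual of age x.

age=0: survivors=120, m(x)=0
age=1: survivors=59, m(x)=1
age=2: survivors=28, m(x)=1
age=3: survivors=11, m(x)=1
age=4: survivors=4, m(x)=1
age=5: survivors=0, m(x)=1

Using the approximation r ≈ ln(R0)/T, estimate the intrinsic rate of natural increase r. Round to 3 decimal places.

-0.101

lx = nx/n0 = nx/120: 1, 0.49167…, 0.23333…, 0.09167…, 0.03333…, 0
R0 = Σ lx·mx = 0 + 0.49167… + 0.23333… + 0.09167… + 0.03333… + 0 = 0.85…
Σ x·lx·mx = 1.366667…; T = 1.366667…/0.85… = 1.60784…
r ≈ ln(R0)/T = ln(0.85…)/1.60784… = -0.10108… → -0.101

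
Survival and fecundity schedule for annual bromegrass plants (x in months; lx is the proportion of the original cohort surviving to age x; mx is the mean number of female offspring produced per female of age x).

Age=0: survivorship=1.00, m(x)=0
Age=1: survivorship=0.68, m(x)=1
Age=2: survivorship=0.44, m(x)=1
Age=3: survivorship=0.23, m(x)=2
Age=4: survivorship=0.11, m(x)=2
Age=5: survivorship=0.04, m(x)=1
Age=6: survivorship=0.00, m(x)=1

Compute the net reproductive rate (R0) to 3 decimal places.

1.840

lx·mx by age: 0, 0.68, 0.44, 0.46, 0.22, 0.04, 0
R0 = Σ lx·mx = 1.84 → 1.840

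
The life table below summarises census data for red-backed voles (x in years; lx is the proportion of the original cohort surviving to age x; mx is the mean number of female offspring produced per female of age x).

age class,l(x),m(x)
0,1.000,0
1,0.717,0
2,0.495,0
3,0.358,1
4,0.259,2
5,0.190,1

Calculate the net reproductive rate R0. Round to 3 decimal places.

1.066

lx·mx by age: 0, 0, 0, 0.358, 0.518, 0.19
R0 = Σ lx·mx = 1.066 → 1.066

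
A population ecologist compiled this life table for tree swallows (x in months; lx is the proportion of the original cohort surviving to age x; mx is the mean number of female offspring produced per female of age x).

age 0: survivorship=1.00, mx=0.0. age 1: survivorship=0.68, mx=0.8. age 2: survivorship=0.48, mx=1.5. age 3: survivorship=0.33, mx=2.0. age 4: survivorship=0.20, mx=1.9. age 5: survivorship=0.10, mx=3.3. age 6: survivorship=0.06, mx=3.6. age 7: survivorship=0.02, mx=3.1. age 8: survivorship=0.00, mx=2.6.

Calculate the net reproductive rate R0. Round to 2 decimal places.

lx·mx by age: 0, 0.544, 0.72, 0.66, 0.38, 0.33, 0.216, 0.062, 0
R0 = Σ lx·mx = 2.912 → 2.91

2.91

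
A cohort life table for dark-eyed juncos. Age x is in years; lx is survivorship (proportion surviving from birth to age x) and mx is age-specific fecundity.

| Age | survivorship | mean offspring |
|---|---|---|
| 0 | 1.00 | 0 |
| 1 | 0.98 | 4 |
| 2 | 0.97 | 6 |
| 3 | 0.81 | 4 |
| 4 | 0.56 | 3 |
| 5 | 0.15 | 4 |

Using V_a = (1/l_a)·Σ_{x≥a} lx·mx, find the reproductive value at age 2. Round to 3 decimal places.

11.691

lx·mx for x ≥ 2: 5.82, 3.24, 1.68, 0.6 → sum = 11.34
V_2 = 11.34 / l_2 = 11.34 / 0.97 = 11.690722… → 11.691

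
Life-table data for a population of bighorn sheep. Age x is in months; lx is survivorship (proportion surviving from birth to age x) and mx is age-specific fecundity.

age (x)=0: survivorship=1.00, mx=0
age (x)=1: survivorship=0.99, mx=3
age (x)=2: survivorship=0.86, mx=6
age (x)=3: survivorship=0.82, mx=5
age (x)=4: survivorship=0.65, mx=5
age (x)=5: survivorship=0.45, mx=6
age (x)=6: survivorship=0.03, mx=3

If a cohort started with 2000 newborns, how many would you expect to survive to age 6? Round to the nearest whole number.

60

Expected survivors = N0 · l_6 = 2000 × 0.03 = 60 → 60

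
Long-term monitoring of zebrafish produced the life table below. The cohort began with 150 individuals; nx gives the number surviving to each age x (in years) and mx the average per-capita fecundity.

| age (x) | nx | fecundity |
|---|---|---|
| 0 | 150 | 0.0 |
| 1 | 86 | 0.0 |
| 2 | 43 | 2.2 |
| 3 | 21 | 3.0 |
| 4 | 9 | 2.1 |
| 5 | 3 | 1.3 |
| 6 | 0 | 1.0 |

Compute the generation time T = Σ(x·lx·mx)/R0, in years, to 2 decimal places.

2.62

lx = nx/n0 = nx/150: 1, 0.57333…, 0.28667…, 0.14, 0.06, 0.02, 0
lx·mx: 0, 0, 0.630667…, 0.42, 0.126, 0.026, 0 → R0 = 1.202667…
x·lx·mx: 0, 0, 1.261333…, 1.26, 0.504, 0.13, 0 → Σ = 3.155333…
T = 3.155333… / 1.202667… = 2.623614… → 2.62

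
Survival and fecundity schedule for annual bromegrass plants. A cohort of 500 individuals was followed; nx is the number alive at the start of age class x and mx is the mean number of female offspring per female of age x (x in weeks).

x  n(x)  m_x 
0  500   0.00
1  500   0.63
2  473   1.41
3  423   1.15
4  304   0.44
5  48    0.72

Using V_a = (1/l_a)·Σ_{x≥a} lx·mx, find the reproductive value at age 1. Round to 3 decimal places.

3.273

lx = nx/n0 = nx/500: 1, 1, 0.946, 0.846, 0.608, 0.096
lx·mx for x ≥ 1: 0.63, 1.33386, 0.9729, 0.26752, 0.06912 → sum = 3.2734
V_1 = 3.2734 / l_1 = 3.2734 / 1 = 3.2734 → 3.273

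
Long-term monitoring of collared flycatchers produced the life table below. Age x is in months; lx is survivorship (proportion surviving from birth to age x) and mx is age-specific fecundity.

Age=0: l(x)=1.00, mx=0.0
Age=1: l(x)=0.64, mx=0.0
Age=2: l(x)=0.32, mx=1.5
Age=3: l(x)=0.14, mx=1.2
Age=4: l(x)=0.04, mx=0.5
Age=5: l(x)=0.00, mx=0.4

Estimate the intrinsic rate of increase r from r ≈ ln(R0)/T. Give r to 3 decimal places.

R0 = Σ lx·mx = 0 + 0 + 0.48 + 0.168 + 0.02 + 0 = 0.668
Σ x·lx·mx = 1.544; T = 1.544/0.668 = 2.31138…
r ≈ ln(R0)/T = ln(0.668)/2.31138… = -0.17456… → -0.175

-0.175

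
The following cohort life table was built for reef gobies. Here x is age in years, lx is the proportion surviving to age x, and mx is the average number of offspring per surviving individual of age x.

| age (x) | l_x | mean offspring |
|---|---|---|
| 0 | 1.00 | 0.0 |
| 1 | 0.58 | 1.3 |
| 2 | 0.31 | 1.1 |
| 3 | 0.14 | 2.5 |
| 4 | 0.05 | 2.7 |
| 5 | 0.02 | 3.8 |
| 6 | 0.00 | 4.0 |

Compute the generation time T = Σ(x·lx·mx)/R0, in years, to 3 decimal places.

lx·mx: 0, 0.754, 0.341, 0.35, 0.135, 0.076, 0 → R0 = 1.656
x·lx·mx: 0, 0.754, 0.682, 1.05, 0.54, 0.38, 0 → Σ = 3.406
T = 3.406 / 1.656 = 2.056763… → 2.057

2.057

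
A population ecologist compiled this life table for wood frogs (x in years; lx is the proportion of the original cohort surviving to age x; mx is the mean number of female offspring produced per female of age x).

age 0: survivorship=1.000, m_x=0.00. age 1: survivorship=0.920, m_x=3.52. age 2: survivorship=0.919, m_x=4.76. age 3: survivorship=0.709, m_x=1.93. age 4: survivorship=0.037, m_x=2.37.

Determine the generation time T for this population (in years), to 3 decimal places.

lx·mx: 0, 3.2384, 4.37444, 1.36837, 0.08769 → R0 = 9.0689
x·lx·mx: 0, 3.2384, 8.74888, 4.10511, 0.35076 → Σ = 16.44315
T = 16.44315 / 9.0689 = 1.813136… → 1.813

1.813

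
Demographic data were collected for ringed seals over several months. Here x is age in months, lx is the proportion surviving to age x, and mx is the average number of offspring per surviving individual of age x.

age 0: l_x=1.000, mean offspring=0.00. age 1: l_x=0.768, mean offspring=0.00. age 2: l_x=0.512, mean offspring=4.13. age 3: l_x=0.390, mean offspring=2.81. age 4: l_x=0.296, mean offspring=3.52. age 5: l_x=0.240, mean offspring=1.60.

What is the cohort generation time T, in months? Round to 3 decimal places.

2.934

lx·mx: 0, 0, 2.11456, 1.0959, 1.04192, 0.384 → R0 = 4.63638
x·lx·mx: 0, 0, 4.22912, 3.2877, 4.16768, 1.92 → Σ = 13.6045
T = 13.6045 / 4.63638 = 2.934294… → 2.934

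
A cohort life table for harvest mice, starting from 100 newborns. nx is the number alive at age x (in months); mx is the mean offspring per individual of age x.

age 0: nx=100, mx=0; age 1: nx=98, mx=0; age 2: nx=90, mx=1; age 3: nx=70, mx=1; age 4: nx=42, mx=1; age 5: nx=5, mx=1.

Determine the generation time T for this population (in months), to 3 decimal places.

2.816

lx = nx/n0 = nx/100: 1, 0.98, 0.9, 0.7, 0.42, 0.05
lx·mx: 0, 0, 0.9, 0.7, 0.42, 0.05 → R0 = 2.07
x·lx·mx: 0, 0, 1.8, 2.1, 1.68, 0.25 → Σ = 5.83
T = 5.83 / 2.07 = 2.816425… → 2.816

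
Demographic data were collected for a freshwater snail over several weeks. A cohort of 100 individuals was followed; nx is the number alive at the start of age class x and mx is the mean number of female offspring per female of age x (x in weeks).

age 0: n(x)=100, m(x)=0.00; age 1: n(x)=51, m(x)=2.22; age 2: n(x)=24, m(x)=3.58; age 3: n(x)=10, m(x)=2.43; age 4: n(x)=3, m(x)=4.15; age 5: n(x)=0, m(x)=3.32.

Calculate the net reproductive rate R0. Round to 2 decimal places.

lx = nx/n0 = nx/100: 1, 0.51, 0.24, 0.1, 0.03, 0
lx·mx by age: 0, 1.1322, 0.8592, 0.243, 0.1245, 0
R0 = Σ lx·mx = 2.3589 → 2.36

2.36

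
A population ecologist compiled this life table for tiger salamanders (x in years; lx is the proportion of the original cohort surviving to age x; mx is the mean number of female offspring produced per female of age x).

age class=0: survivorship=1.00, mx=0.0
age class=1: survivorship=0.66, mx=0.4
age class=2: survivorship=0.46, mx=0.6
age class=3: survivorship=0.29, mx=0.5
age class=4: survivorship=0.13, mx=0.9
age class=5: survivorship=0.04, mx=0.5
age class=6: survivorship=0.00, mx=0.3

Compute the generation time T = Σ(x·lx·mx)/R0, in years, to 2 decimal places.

2.21

lx·mx: 0, 0.264, 0.276, 0.145, 0.117, 0.02, 0 → R0 = 0.822
x·lx·mx: 0, 0.264, 0.552, 0.435, 0.468, 0.1, 0 → Σ = 1.819
T = 1.819 / 0.822 = 2.212895… → 2.21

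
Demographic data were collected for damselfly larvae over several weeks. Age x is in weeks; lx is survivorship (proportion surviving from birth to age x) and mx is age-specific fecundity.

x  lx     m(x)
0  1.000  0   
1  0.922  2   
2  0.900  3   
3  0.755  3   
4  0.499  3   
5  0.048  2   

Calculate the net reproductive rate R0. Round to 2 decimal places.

8.40

lx·mx by age: 0, 1.844, 2.7, 2.265, 1.497, 0.096
R0 = Σ lx·mx = 8.402 → 8.40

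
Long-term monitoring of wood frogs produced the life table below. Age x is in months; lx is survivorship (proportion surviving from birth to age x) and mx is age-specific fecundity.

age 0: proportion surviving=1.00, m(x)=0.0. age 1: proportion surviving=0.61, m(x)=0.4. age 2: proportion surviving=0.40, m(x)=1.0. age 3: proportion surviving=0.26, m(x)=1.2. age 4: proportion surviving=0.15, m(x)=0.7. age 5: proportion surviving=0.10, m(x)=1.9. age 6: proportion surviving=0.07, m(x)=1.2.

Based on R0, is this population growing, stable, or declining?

R0 = Σ lx·mx = 0 + 0.244 + 0.4 + 0.312 + 0.105 + 0.19 + 0.084 = 1.335
R0 > 1, so the population is growing.

growing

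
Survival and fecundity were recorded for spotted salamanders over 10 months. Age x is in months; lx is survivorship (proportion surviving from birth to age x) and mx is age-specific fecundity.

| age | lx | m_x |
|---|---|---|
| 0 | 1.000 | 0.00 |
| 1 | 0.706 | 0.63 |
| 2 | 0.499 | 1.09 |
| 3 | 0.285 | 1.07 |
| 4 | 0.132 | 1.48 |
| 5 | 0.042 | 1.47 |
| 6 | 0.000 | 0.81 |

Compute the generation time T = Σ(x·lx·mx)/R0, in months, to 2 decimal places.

2.28

lx·mx: 0, 0.44478, 0.54391, 0.30495, 0.19536, 0.06174, 0 → R0 = 1.55074
x·lx·mx: 0, 0.44478, 1.08782, 0.91485, 0.78144, 0.3087, 0 → Σ = 3.53759
T = 3.53759 / 1.55074 = 2.281227… → 2.28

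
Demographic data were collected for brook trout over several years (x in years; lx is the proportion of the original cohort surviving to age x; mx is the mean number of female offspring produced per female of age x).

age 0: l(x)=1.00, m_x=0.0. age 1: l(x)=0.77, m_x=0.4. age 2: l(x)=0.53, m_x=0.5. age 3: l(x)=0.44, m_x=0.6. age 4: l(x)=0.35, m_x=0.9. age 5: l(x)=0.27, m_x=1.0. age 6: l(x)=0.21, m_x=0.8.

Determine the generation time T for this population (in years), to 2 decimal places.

3.30

lx·mx: 0, 0.308, 0.265, 0.264, 0.315, 0.27, 0.168 → R0 = 1.59
x·lx·mx: 0, 0.308, 0.53, 0.792, 1.26, 1.35, 1.008 → Σ = 5.248
T = 5.248 / 1.59 = 3.300629… → 3.30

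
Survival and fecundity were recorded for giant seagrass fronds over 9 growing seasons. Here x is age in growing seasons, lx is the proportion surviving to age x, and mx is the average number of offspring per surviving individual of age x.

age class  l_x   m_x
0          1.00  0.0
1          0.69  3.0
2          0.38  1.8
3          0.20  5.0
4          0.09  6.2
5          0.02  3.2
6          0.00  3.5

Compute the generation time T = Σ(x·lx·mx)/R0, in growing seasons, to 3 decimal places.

lx·mx: 0, 2.07, 0.684, 1, 0.558, 0.064, 0 → R0 = 4.376
x·lx·mx: 0, 2.07, 1.368, 3, 2.232, 0.32, 0 → Σ = 8.99
T = 8.99 / 4.376 = 2.054388… → 2.054

2.054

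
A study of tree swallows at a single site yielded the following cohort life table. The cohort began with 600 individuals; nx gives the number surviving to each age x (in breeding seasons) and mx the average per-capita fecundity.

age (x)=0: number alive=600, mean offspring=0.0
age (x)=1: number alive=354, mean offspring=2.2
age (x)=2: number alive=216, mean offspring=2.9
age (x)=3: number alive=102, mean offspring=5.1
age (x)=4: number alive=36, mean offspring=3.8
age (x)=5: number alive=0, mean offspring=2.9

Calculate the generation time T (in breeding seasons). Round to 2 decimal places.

2.01

lx = nx/n0 = nx/600: 1, 0.59, 0.36, 0.17, 0.06, 0
lx·mx: 0, 1.298, 1.044, 0.867, 0.228, 0 → R0 = 3.437
x·lx·mx: 0, 1.298, 2.088, 2.601, 0.912, 0 → Σ = 6.899
T = 6.899 / 3.437 = 2.007274… → 2.01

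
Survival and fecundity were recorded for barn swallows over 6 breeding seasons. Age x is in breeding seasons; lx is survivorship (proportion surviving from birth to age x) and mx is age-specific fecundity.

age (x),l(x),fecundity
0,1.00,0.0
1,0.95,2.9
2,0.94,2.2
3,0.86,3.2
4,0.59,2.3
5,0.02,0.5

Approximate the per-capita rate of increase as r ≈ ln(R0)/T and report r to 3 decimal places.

R0 = Σ lx·mx = 0 + 2.755 + 2.068 + 2.752 + 1.357 + 0.01 = 8.942
Σ x·lx·mx = 20.625; T = 20.625/8.942 = 2.30653…
r ≈ ln(R0)/T = ln(8.942)/2.30653… = 0.94981… → 0.950

0.950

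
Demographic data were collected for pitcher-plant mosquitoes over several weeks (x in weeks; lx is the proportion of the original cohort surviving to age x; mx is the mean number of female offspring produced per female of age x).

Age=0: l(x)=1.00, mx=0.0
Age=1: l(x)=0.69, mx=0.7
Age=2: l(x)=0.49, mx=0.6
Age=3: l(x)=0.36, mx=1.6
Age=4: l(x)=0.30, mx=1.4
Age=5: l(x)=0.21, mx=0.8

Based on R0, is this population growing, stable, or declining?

R0 = Σ lx·mx = 0 + 0.483 + 0.294 + 0.576 + 0.42 + 0.168 = 1.941
R0 > 1, so the population is growing.

growing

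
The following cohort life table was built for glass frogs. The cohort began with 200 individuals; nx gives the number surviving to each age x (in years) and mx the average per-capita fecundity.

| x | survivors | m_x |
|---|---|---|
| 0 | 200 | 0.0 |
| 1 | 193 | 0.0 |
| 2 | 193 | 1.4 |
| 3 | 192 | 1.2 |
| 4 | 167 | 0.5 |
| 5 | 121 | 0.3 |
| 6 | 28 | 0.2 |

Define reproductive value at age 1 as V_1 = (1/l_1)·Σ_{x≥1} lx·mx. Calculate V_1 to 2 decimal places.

lx = nx/n0 = nx/200: 1, 0.965, 0.965, 0.96, 0.835, 0.605, 0.14
lx·mx for x ≥ 1: 0, 1.351, 1.152, 0.4175, 0.1815, 0.028 → sum = 3.13
V_1 = 3.13 / l_1 = 3.13 / 0.965 = 3.243523… → 3.24

3.24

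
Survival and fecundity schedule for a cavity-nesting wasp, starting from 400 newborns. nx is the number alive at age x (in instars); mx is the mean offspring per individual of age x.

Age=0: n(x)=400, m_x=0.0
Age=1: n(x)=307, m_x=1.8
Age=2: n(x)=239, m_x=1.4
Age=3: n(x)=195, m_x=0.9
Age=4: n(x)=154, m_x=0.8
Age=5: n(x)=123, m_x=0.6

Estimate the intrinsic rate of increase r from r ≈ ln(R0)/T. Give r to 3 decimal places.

0.554

lx = nx/n0 = nx/400: 1, 0.7675, 0.5975, 0.4875, 0.385, 0.3075
R0 = Σ lx·mx = 0 + 1.3815 + 0.8365 + 0.43875 + 0.308 + 0.1845 = 3.14925
Σ x·lx·mx = 6.52525; T = 6.52525/3.14925 = 2.072…
r ≈ ln(R0)/T = ln(3.14925)/2.072… = 0.55365… → 0.554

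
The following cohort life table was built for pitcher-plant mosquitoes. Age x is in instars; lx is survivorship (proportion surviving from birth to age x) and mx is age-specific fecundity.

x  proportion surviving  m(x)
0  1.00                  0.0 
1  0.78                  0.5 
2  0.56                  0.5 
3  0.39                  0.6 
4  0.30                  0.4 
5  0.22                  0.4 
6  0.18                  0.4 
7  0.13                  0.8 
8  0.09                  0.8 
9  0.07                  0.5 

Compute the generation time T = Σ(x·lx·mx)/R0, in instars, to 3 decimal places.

3.314

lx·mx: 0, 0.39, 0.28, 0.234, 0.12, 0.088, 0.072, 0.104, 0.072, 0.035 → R0 = 1.395
x·lx·mx: 0, 0.39, 0.56, 0.702, 0.48, 0.44, 0.432, 0.728, 0.576, 0.315 → Σ = 4.623
T = 4.623 / 1.395 = 3.313978… → 3.314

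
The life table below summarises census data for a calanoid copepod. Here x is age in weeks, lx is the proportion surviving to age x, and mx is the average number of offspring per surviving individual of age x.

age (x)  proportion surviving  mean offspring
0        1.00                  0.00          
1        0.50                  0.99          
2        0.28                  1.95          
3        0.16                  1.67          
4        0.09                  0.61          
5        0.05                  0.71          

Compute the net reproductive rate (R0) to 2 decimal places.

lx·mx by age: 0, 0.495, 0.546, 0.2672, 0.0549, 0.0355
R0 = Σ lx·mx = 1.3986 → 1.40

1.40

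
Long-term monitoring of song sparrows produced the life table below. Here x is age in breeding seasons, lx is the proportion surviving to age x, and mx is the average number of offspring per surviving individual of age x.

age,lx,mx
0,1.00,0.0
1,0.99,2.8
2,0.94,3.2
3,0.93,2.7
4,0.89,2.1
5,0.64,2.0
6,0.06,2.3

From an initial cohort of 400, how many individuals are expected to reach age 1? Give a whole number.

396

Expected survivors = N0 · l_1 = 400 × 0.99 = 396 → 396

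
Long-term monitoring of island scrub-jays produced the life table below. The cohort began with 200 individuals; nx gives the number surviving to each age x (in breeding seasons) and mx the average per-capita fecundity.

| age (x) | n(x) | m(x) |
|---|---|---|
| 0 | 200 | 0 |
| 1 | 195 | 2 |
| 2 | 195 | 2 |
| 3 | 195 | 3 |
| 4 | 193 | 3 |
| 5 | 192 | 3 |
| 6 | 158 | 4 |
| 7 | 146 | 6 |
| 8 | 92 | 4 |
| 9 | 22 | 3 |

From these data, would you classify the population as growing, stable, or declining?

lx = nx/n0 = nx/200: 1, 0.975, 0.975, 0.975, 0.965, 0.96, 0.79, 0.73, 0.46, 0.11
R0 = Σ lx·mx = 0 + 1.95 + 1.95 + 2.925 + 2.895 + 2.88 + 3.16 + 4.38 + 1.84 + 0.33 = 22.31
R0 > 1, so the population is growing.

growing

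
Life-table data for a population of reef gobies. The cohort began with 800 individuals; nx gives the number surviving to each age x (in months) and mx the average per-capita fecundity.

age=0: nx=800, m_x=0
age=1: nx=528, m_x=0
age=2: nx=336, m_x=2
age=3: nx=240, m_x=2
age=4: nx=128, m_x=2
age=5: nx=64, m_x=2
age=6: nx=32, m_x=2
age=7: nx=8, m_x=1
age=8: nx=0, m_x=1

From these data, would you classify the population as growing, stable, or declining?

lx = nx/n0 = nx/800: 1, 0.66, 0.42, 0.3, 0.16, 0.08, 0.04, 0.01, 0
R0 = Σ lx·mx = 0 + 0 + 0.84 + 0.6 + 0.32 + 0.16 + 0.08 + 0.01 + 0 = 2.01
R0 > 1, so the population is growing.

growing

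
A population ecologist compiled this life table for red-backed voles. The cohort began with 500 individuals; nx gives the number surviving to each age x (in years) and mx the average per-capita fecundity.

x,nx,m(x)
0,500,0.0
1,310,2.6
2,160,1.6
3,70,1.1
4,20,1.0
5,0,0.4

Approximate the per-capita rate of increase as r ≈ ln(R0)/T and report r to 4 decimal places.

lx = nx/n0 = nx/500: 1, 0.62, 0.32, 0.14, 0.04, 0
R0 = Σ lx·mx = 0 + 1.612 + 0.512 + 0.154 + 0.04 + 0 = 2.318
Σ x·lx·mx = 3.258; T = 3.258/2.318 = 1.40552…
r ≈ ln(R0)/T = ln(2.318)/1.40552… = 0.598144… → 0.5981

0.5981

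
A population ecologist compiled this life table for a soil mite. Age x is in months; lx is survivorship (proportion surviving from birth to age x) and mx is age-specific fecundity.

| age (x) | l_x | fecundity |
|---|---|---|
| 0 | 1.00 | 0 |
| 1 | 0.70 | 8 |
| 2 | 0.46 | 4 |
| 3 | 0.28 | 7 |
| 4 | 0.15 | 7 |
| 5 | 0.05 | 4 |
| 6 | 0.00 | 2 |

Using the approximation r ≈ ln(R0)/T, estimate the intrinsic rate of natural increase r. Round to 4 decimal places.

1.2374

R0 = Σ lx·mx = 0 + 5.6 + 1.84 + 1.96 + 1.05 + 0.2 + 0 = 10.65
Σ x·lx·mx = 20.36; T = 20.36/10.65 = 1.91174…
r ≈ ln(R0)/T = ln(10.65)/1.91174… = 1.237388… → 1.2374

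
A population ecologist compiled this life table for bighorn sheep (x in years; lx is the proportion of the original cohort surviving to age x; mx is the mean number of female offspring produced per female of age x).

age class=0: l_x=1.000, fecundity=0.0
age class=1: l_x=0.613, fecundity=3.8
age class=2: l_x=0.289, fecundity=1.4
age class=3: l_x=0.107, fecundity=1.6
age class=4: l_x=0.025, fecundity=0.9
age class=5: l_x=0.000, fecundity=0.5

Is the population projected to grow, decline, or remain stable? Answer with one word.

growing

R0 = Σ lx·mx = 0 + 2.3294 + 0.4046 + 0.1712 + 0.0225 + 0 = 2.9277
R0 > 1, so the population is growing.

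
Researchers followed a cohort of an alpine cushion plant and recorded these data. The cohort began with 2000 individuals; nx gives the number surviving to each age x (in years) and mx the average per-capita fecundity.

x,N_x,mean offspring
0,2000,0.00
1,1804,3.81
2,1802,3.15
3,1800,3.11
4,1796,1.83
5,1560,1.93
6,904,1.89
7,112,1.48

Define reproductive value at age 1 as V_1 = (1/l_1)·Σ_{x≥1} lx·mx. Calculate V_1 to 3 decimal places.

lx = nx/n0 = nx/2000: 1, 0.902, 0.901, 0.9, 0.898, 0.78, 0.452, 0.056
lx·mx for x ≥ 1: 3.43662, 2.83815, 2.799, 1.64334, 1.5054, 0.85428, 0.08288 → sum = 13.15967
V_1 = 13.15967 / l_1 = 13.15967 / 0.902 = 14.589435… → 14.589

14.589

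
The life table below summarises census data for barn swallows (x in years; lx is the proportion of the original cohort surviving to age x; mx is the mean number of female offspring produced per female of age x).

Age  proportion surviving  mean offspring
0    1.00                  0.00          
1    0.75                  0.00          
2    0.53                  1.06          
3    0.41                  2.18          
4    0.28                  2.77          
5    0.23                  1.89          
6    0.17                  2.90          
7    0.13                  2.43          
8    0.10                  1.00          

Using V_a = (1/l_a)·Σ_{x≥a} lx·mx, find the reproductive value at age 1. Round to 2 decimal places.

4.77

lx·mx for x ≥ 1: 0, 0.5618, 0.8938, 0.7756, 0.4347, 0.493, 0.3159, 0.1 → sum = 3.5748
V_1 = 3.5748 / l_1 = 3.5748 / 0.75 = 4.7664 → 4.77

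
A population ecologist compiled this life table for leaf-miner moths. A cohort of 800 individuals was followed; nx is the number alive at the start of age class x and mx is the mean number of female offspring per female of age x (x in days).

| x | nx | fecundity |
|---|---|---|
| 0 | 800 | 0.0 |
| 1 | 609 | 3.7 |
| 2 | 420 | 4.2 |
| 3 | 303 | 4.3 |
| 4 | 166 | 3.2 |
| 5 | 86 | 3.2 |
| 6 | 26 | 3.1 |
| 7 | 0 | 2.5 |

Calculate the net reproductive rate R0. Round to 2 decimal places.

lx = nx/n0 = nx/800: 1, 0.76125, 0.525, 0.37875, 0.2075, 0.1075, 0.0325, 0
lx·mx by age: 0, 2.816625, 2.205, 1.628625, 0.664, 0.344, 0.10075, 0
R0 = Σ lx·mx = 7.759 → 7.76

7.76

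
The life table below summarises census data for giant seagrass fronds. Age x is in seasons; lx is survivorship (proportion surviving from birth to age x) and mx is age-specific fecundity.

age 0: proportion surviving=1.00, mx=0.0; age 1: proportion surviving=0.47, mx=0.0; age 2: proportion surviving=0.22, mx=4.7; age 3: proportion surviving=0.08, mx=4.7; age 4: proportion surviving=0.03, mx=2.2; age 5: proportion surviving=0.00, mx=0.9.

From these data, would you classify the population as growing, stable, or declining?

R0 = Σ lx·mx = 0 + 0 + 1.034 + 0.376 + 0.066 + 0 = 1.476
R0 > 1, so the population is growing.

growing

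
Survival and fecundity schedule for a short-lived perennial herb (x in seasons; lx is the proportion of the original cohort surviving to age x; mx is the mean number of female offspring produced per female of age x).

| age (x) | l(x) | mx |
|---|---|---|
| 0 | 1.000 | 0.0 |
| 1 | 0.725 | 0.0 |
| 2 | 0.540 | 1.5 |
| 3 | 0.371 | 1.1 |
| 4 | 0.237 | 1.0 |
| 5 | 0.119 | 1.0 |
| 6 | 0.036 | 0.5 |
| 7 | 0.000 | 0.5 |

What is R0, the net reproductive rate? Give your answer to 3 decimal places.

lx·mx by age: 0, 0, 0.81, 0.4081, 0.237, 0.119, 0.018, 0
R0 = Σ lx·mx = 1.5921 → 1.592

1.592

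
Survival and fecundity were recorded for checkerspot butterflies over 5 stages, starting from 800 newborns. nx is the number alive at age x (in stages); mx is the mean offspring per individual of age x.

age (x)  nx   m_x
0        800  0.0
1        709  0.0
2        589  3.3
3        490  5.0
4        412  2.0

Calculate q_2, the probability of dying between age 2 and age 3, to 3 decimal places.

0.168

lx = nx/n0 = nx/800: 1, 0.88625, 0.73625, 0.6125, 0.515
q_2 = (l_2 − l_3) / l_2 = (0.73625 − 0.6125) / 0.73625
     = 0.12375 / 0.73625 = 0.168081… → 0.168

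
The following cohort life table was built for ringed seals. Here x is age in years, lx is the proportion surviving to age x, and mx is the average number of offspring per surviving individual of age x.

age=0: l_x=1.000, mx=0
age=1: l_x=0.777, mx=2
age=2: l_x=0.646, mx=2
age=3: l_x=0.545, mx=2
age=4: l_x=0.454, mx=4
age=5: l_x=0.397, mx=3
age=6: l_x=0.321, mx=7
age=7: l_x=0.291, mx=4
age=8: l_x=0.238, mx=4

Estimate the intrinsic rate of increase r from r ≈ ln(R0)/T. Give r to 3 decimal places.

R0 = Σ lx·mx = 0 + 1.554 + 1.292 + 1.09 + 1.816 + 1.191 + 2.247 + 1.164 + 0.952 = 11.306
Σ x·lx·mx = 49.873; T = 49.873/11.306 = 4.4112…
r ≈ ln(R0)/T = ln(11.306)/4.4112… = 0.54981… → 0.550

0.550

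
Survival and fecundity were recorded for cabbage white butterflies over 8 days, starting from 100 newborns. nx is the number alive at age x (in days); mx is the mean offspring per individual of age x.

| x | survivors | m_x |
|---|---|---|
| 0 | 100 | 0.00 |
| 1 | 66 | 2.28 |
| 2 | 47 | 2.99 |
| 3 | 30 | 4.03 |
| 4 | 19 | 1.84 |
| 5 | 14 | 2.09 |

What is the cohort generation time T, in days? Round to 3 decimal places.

lx = nx/n0 = nx/100: 1, 0.66, 0.47, 0.3, 0.19, 0.14
lx·mx: 0, 1.5048, 1.4053, 1.209, 0.3496, 0.2926 → R0 = 4.7613
x·lx·mx: 0, 1.5048, 2.8106, 3.627, 1.3984, 1.463 → Σ = 10.8038
T = 10.8038 / 4.7613 = 2.269086… → 2.269

2.269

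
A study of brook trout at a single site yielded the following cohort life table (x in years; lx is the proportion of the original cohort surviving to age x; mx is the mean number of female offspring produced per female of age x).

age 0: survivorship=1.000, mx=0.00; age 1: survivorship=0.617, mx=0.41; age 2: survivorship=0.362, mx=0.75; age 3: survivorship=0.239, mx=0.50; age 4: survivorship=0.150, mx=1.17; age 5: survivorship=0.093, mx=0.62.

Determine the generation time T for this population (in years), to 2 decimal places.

2.45

lx·mx: 0, 0.25297, 0.2715, 0.1195, 0.1755, 0.05766 → R0 = 0.87713
x·lx·mx: 0, 0.25297, 0.543, 0.3585, 0.702, 0.2883 → Σ = 2.14477
T = 2.14477 / 0.87713 = 2.445213… → 2.45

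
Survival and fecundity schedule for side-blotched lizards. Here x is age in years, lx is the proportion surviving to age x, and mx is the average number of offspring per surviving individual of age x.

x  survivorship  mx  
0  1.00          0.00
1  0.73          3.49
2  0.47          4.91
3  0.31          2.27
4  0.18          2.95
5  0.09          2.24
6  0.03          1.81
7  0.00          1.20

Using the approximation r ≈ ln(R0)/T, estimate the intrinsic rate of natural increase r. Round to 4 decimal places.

R0 = Σ lx·mx = 0 + 2.5477 + 2.3077 + 0.7037 + 0.531 + 0.2016 + 0.0543 + 0 = 6.346
Σ x·lx·mx = 12.732; T = 12.732/6.346 = 2.0063…
r ≈ ln(R0)/T = ln(6.346)/2.0063… = 0.92101… → 0.9210

0.9210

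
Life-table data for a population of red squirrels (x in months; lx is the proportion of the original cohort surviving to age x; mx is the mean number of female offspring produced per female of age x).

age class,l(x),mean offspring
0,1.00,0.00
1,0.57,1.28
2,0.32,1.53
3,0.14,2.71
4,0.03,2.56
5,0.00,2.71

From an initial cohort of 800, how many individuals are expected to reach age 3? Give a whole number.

Expected survivors = N0 · l_3 = 800 × 0.14 = 112 → 112

112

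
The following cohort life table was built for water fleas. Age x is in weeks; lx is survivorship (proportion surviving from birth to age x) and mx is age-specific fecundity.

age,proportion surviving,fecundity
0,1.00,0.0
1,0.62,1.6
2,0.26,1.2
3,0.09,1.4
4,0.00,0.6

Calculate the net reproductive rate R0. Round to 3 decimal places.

1.430

lx·mx by age: 0, 0.992, 0.312, 0.126, 0
R0 = Σ lx·mx = 1.43 → 1.430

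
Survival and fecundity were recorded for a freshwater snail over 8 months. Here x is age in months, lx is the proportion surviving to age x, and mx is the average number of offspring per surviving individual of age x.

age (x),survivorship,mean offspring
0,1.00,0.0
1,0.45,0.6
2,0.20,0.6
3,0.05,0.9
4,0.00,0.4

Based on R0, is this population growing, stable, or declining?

R0 = Σ lx·mx = 0 + 0.27 + 0.12 + 0.045 + 0 = 0.435
R0 < 1, so the population is declining.

declining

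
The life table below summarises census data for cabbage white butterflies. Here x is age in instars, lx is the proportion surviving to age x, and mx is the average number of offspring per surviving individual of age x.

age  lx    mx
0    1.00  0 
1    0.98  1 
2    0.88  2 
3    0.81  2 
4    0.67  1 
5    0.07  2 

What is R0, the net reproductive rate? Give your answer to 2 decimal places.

lx·mx by age: 0, 0.98, 1.76, 1.62, 0.67, 0.14
R0 = Σ lx·mx = 5.17 → 5.17

5.17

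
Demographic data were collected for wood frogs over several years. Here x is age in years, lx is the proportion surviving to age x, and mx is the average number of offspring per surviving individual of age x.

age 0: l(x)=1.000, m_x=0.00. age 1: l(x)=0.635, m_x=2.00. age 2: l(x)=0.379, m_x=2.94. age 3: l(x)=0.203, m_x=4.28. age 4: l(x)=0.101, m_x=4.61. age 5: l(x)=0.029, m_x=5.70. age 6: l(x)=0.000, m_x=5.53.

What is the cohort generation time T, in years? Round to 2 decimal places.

2.26

lx·mx: 0, 1.27, 1.11426, 0.86884, 0.46561, 0.1653, 0 → R0 = 3.88401
x·lx·mx: 0, 1.27, 2.22852, 2.60652, 1.86244, 0.8265, 0 → Σ = 8.79398
T = 8.79398 / 3.88401 = 2.26415… → 2.26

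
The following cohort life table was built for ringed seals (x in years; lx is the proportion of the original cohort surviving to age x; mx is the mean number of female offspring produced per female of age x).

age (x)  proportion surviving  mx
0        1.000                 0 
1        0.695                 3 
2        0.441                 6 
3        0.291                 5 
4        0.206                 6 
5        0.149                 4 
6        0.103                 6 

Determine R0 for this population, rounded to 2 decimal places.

lx·mx by age: 0, 2.085, 2.646, 1.455, 1.236, 0.596, 0.618
R0 = Σ lx·mx = 8.636 → 8.64

8.64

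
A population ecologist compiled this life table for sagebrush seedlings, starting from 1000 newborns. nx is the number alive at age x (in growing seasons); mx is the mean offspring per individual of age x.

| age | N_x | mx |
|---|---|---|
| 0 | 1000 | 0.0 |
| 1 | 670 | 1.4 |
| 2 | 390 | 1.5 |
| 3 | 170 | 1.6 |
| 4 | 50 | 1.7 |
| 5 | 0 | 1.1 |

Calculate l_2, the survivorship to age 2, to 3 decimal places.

0.390

l_2 = n_2/n_0 = 390/1000 = 0.39 → 0.390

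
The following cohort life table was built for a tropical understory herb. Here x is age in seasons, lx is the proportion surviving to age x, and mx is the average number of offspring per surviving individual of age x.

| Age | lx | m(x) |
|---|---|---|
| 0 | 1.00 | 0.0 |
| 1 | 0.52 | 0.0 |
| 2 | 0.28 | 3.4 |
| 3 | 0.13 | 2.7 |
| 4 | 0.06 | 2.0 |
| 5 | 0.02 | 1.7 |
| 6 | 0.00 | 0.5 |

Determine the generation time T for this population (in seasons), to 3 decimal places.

lx·mx: 0, 0, 0.952, 0.351, 0.12, 0.034, 0 → R0 = 1.457
x·lx·mx: 0, 0, 1.904, 1.053, 0.48, 0.17, 0 → Σ = 3.607
T = 3.607 / 1.457 = 2.475635… → 2.476

2.476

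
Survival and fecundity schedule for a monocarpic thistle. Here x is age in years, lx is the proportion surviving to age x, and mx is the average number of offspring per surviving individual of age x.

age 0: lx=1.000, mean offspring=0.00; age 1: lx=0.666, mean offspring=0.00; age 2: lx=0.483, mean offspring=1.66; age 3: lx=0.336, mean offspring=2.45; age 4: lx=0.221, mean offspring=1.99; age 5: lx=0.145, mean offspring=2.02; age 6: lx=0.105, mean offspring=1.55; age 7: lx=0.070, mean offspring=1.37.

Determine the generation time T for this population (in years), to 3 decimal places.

lx·mx: 0, 0, 0.80178, 0.8232, 0.43979, 0.2929, 0.16275, 0.0959 → R0 = 2.61632
x·lx·mx: 0, 0, 1.60356, 2.4696, 1.75916, 1.4645, 0.9765, 0.6713 → Σ = 8.94462
T = 8.94462 / 2.61632 = 3.418779… → 3.419

3.419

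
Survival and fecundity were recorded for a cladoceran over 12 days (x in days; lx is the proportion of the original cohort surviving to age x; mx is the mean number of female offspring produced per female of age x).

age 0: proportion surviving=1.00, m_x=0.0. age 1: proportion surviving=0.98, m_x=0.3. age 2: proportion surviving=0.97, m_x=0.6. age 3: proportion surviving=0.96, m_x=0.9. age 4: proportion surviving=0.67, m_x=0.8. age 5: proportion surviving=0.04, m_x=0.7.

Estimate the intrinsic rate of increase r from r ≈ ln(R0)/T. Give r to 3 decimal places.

R0 = Σ lx·mx = 0 + 0.294 + 0.582 + 0.864 + 0.536 + 0.028 = 2.304
Σ x·lx·mx = 6.334; T = 6.334/2.304 = 2.74913…
r ≈ ln(R0)/T = ln(2.304)/2.74913… = 0.3036… → 0.304

0.304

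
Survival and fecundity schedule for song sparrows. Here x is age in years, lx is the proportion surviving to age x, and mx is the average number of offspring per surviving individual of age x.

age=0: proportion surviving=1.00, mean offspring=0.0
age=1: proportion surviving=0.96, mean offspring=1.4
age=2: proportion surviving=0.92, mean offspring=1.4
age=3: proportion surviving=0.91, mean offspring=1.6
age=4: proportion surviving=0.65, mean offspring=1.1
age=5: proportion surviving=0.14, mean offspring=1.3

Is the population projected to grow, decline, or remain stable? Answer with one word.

R0 = Σ lx·mx = 0 + 1.344 + 1.288 + 1.456 + 0.715 + 0.182 = 4.985
R0 > 1, so the population is growing.

growing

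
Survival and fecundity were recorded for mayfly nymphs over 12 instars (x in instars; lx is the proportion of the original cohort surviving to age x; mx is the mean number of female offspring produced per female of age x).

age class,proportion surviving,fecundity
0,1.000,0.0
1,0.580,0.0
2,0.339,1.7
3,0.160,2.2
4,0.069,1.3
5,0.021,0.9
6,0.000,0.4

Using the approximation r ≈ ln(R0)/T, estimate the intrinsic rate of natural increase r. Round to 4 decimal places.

0.0141

R0 = Σ lx·mx = 0 + 0 + 0.5763 + 0.352 + 0.0897 + 0.0189 + 0 = 1.0369
Σ x·lx·mx = 2.6619; T = 2.6619/1.0369 = 2.56717…
r ≈ ln(R0)/T = ln(1.0369)/2.56717… = 0.014115… → 0.0141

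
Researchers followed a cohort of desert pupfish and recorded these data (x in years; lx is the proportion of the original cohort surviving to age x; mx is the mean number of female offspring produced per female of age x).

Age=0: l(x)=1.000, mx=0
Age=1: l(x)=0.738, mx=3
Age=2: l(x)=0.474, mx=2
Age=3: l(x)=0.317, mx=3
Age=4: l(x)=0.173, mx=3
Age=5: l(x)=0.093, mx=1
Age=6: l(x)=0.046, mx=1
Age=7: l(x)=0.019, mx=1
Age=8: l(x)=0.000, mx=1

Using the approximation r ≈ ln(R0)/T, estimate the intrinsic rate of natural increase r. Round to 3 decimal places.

0.757

R0 = Σ lx·mx = 0 + 2.214 + 0.948 + 0.951 + 0.519 + 0.093 + 0.046 + 0.019 + 0 = 4.79
Σ x·lx·mx = 9.913; T = 9.913/4.79 = 2.06952…
r ≈ ln(R0)/T = ln(4.79)/2.06952… = 0.75695… → 0.757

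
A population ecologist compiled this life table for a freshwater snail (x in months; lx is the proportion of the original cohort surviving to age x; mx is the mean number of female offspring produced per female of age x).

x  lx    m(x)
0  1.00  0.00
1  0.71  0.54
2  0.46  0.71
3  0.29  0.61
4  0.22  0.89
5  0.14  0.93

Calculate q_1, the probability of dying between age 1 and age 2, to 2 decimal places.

0.35

q_1 = (l_1 − l_2) / l_1 = (0.71 − 0.46) / 0.71
     = 0.25 / 0.71 = 0.352113… → 0.35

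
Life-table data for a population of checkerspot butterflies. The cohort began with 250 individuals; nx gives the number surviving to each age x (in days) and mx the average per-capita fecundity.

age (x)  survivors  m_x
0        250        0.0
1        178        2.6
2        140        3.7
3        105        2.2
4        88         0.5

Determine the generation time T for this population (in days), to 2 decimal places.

lx = nx/n0 = nx/250: 1, 0.712, 0.56, 0.42, 0.352
lx·mx: 0, 1.8512, 2.072, 0.924, 0.176 → R0 = 5.0232
x·lx·mx: 0, 1.8512, 4.144, 2.772, 0.704 → Σ = 9.4712
T = 9.4712 / 5.0232 = 1.885491… → 1.89

1.89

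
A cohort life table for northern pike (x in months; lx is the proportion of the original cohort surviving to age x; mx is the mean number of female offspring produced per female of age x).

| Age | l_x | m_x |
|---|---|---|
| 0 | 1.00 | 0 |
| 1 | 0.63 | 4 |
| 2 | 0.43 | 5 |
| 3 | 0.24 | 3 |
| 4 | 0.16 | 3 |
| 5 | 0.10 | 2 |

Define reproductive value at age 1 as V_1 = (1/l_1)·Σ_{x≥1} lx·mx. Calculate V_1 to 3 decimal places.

lx·mx for x ≥ 1: 2.52, 2.15, 0.72, 0.48, 0.2 → sum = 6.07
V_1 = 6.07 / l_1 = 6.07 / 0.63 = 9.634921… → 9.635

9.635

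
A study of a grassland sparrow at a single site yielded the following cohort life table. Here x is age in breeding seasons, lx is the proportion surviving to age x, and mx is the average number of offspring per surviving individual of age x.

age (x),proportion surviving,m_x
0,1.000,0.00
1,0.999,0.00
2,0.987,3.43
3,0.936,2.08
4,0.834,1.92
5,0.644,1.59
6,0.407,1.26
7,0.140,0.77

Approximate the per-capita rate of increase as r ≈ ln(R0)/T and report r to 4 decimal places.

0.6592

R0 = Σ lx·mx = 0 + 0 + 3.38541 + 1.94688 + 1.60128 + 1.02396 + 0.51282 + 0.1078 = 8.57815
Σ x·lx·mx = 27.9679; T = 27.9679/8.57815 = 3.26036…
r ≈ ln(R0)/T = ln(8.57815)/3.26036… = 0.659196… → 0.6592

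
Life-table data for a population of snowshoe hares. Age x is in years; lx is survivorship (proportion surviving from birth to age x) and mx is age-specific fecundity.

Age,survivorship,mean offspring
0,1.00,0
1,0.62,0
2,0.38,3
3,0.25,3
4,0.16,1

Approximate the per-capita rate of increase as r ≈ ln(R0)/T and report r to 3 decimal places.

R0 = Σ lx·mx = 0 + 0 + 1.14 + 0.75 + 0.16 = 2.05
Σ x·lx·mx = 5.17; T = 5.17/2.05 = 2.52195…
r ≈ ln(R0)/T = ln(2.05)/2.52195… = 0.28464… → 0.285

0.285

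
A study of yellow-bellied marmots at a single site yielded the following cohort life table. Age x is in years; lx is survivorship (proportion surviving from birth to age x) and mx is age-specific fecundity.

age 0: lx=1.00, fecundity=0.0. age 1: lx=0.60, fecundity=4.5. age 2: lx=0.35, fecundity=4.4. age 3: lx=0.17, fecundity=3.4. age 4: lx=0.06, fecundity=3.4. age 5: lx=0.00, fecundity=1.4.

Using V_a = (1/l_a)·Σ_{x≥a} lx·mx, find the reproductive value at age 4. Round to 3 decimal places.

3.400

lx·mx for x ≥ 4: 0.204, 0 → sum = 0.204
V_4 = 0.204 / l_4 = 0.204 / 0.06 = 3.4 → 3.400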